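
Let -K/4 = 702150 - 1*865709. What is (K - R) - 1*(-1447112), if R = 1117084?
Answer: 984264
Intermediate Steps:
K = 654236 (K = -4*(702150 - 1*865709) = -4*(702150 - 865709) = -4*(-163559) = 654236)
(K - R) - 1*(-1447112) = (654236 - 1*1117084) - 1*(-1447112) = (654236 - 1117084) + 1447112 = -462848 + 1447112 = 984264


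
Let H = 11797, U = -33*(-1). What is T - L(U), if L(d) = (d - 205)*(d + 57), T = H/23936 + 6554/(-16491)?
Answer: 6110436024263/394728576 ≈ 15480.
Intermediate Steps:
U = 33
T = 37667783/394728576 (T = 11797/23936 + 6554/(-16491) = 11797*(1/23936) + 6554*(-1/16491) = 11797/23936 - 6554/16491 = 37667783/394728576 ≈ 0.095427)
L(d) = (-205 + d)*(57 + d)
T - L(U) = 37667783/394728576 - (-11685 + 33**2 - 148*33) = 37667783/394728576 - (-11685 + 1089 - 4884) = 37667783/394728576 - 1*(-15480) = 37667783/394728576 + 15480 = 6110436024263/394728576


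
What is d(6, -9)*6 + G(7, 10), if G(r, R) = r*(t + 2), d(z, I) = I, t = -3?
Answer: -61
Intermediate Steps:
G(r, R) = -r (G(r, R) = r*(-3 + 2) = r*(-1) = -r)
d(6, -9)*6 + G(7, 10) = -9*6 - 1*7 = -54 - 7 = -61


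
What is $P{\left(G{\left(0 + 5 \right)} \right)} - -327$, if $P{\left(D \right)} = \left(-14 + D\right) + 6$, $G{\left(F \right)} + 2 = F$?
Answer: $322$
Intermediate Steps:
$G{\left(F \right)} = -2 + F$
$P{\left(D \right)} = -8 + D$
$P{\left(G{\left(0 + 5 \right)} \right)} - -327 = \left(-8 + \left(-2 + \left(0 + 5\right)\right)\right) - -327 = \left(-8 + \left(-2 + 5\right)\right) + 327 = \left(-8 + 3\right) + 327 = -5 + 327 = 322$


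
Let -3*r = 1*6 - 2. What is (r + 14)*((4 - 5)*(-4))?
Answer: 152/3 ≈ 50.667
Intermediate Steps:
r = -4/3 (r = -(1*6 - 2)/3 = -(6 - 2)/3 = -1/3*4 = -4/3 ≈ -1.3333)
(r + 14)*((4 - 5)*(-4)) = (-4/3 + 14)*((4 - 5)*(-4)) = 38*(-1*(-4))/3 = (38/3)*4 = 152/3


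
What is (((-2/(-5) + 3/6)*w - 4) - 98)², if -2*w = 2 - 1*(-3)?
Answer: 173889/16 ≈ 10868.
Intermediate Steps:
w = -5/2 (w = -(2 - 1*(-3))/2 = -(2 + 3)/2 = -½*5 = -5/2 ≈ -2.5000)
(((-2/(-5) + 3/6)*w - 4) - 98)² = (((-2/(-5) + 3/6)*(-5/2) - 4) - 98)² = (((-2*(-⅕) + 3*(⅙))*(-5/2) - 4) - 98)² = (((⅖ + ½)*(-5/2) - 4) - 98)² = (((9/10)*(-5/2) - 4) - 98)² = ((-9/4 - 4) - 98)² = (-25/4 - 98)² = (-417/4)² = 173889/16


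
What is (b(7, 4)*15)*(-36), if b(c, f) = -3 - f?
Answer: 3780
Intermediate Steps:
(b(7, 4)*15)*(-36) = ((-3 - 1*4)*15)*(-36) = ((-3 - 4)*15)*(-36) = -7*15*(-36) = -105*(-36) = 3780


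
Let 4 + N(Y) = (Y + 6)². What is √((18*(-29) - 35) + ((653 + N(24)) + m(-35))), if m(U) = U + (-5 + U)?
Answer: √917 ≈ 30.282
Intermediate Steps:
m(U) = -5 + 2*U
N(Y) = -4 + (6 + Y)² (N(Y) = -4 + (Y + 6)² = -4 + (6 + Y)²)
√((18*(-29) - 35) + ((653 + N(24)) + m(-35))) = √((18*(-29) - 35) + ((653 + (-4 + (6 + 24)²)) + (-5 + 2*(-35)))) = √((-522 - 35) + ((653 + (-4 + 30²)) + (-5 - 70))) = √(-557 + ((653 + (-4 + 900)) - 75)) = √(-557 + ((653 + 896) - 75)) = √(-557 + (1549 - 75)) = √(-557 + 1474) = √917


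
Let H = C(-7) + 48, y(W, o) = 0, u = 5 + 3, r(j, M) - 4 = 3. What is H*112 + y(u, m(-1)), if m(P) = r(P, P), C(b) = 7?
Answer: 6160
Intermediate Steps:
r(j, M) = 7 (r(j, M) = 4 + 3 = 7)
m(P) = 7
u = 8
H = 55 (H = 7 + 48 = 55)
H*112 + y(u, m(-1)) = 55*112 + 0 = 6160 + 0 = 6160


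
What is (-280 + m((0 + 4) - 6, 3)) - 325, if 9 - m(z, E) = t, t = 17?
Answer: -613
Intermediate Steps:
m(z, E) = -8 (m(z, E) = 9 - 1*17 = 9 - 17 = -8)
(-280 + m((0 + 4) - 6, 3)) - 325 = (-280 - 8) - 325 = -288 - 325 = -613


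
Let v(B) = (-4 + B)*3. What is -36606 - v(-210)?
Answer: -35964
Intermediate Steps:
v(B) = -12 + 3*B
-36606 - v(-210) = -36606 - (-12 + 3*(-210)) = -36606 - (-12 - 630) = -36606 - 1*(-642) = -36606 + 642 = -35964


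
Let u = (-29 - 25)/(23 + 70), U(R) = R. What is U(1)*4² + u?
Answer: 478/31 ≈ 15.419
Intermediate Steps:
u = -18/31 (u = -54/93 = -54*1/93 = -18/31 ≈ -0.58065)
U(1)*4² + u = 1*4² - 18/31 = 1*16 - 18/31 = 16 - 18/31 = 478/31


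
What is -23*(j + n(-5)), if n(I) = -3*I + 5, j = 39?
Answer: -1357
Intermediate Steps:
n(I) = 5 - 3*I
-23*(j + n(-5)) = -23*(39 + (5 - 3*(-5))) = -23*(39 + (5 + 15)) = -23*(39 + 20) = -23*59 = -1357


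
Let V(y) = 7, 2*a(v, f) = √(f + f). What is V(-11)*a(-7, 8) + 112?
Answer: 126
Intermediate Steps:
a(v, f) = √2*√f/2 (a(v, f) = √(f + f)/2 = √(2*f)/2 = (√2*√f)/2 = √2*√f/2)
V(-11)*a(-7, 8) + 112 = 7*(√2*√8/2) + 112 = 7*(√2*(2*√2)/2) + 112 = 7*2 + 112 = 14 + 112 = 126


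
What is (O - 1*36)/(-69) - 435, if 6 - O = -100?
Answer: -30085/69 ≈ -436.01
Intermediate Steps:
O = 106 (O = 6 - 1*(-100) = 6 + 100 = 106)
(O - 1*36)/(-69) - 435 = (106 - 1*36)/(-69) - 435 = (106 - 36)*(-1/69) - 435 = 70*(-1/69) - 435 = -70/69 - 435 = -30085/69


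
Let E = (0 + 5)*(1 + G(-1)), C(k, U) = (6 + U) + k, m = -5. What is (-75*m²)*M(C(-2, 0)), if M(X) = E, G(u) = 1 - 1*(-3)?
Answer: -46875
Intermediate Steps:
G(u) = 4 (G(u) = 1 + 3 = 4)
C(k, U) = 6 + U + k
E = 25 (E = (0 + 5)*(1 + 4) = 5*5 = 25)
M(X) = 25
(-75*m²)*M(C(-2, 0)) = -75*(-5)²*25 = -75*25*25 = -1875*25 = -46875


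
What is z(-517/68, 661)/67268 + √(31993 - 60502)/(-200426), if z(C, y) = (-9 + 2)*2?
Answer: -7/33634 - I*√28509/200426 ≈ -0.00020812 - 0.00084244*I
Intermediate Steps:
z(C, y) = -14 (z(C, y) = -7*2 = -14)
z(-517/68, 661)/67268 + √(31993 - 60502)/(-200426) = -14/67268 + √(31993 - 60502)/(-200426) = -14*1/67268 + √(-28509)*(-1/200426) = -7/33634 + (I*√28509)*(-1/200426) = -7/33634 - I*√28509/200426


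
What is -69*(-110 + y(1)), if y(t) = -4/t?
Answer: 7866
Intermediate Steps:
-69*(-110 + y(1)) = -69*(-110 - 4/1) = -69*(-110 - 4*1) = -69*(-110 - 4) = -69*(-114) = 7866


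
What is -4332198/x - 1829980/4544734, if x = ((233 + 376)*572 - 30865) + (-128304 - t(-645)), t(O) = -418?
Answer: -3339274377232/143611322033 ≈ -23.252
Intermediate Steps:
x = 189597 (x = ((233 + 376)*572 - 30865) + (-128304 - 1*(-418)) = (609*572 - 30865) + (-128304 + 418) = (348348 - 30865) - 127886 = 317483 - 127886 = 189597)
-4332198/x - 1829980/4544734 = -4332198/189597 - 1829980/4544734 = -4332198*1/189597 - 1829980*1/4544734 = -1444066/63199 - 914990/2272367 = -3339274377232/143611322033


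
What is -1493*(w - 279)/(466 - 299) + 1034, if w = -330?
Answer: 1081915/167 ≈ 6478.5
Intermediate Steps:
-1493*(w - 279)/(466 - 299) + 1034 = -1493*(-330 - 279)/(466 - 299) + 1034 = -(-909237)/167 + 1034 = -1493*(-609/167) + 1034 = 909237/167 + 1034 = 1081915/167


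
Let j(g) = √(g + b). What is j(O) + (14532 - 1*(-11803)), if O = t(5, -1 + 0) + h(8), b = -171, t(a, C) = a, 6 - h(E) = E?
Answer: 26335 + 2*I*√42 ≈ 26335.0 + 12.961*I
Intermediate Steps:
h(E) = 6 - E
O = 3 (O = 5 + (6 - 1*8) = 5 + (6 - 8) = 5 - 2 = 3)
j(g) = √(-171 + g) (j(g) = √(g - 171) = √(-171 + g))
j(O) + (14532 - 1*(-11803)) = √(-171 + 3) + (14532 - 1*(-11803)) = √(-168) + (14532 + 11803) = 2*I*√42 + 26335 = 26335 + 2*I*√42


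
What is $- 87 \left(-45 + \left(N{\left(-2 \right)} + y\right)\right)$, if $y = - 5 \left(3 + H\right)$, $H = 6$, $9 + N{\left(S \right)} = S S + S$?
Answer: $8439$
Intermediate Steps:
$N{\left(S \right)} = -9 + S + S^{2}$ ($N{\left(S \right)} = -9 + \left(S S + S\right) = -9 + \left(S^{2} + S\right) = -9 + \left(S + S^{2}\right) = -9 + S + S^{2}$)
$y = -45$ ($y = - 5 \left(3 + 6\right) = \left(-5\right) 9 = -45$)
$- 87 \left(-45 + \left(N{\left(-2 \right)} + y\right)\right) = - 87 \left(-45 - 52\right) = \left(-87\right) \left(-97\right) = 8439$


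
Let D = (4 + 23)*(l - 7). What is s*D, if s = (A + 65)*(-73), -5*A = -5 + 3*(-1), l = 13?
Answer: -3938058/5 ≈ -7.8761e+5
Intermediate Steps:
A = 8/5 (A = -(-5 + 3*(-1))/5 = -(-5 - 3)/5 = -⅕*(-8) = 8/5 ≈ 1.6000)
D = 162 (D = (4 + 23)*(13 - 7) = 27*6 = 162)
s = -24309/5 (s = (8/5 + 65)*(-73) = (333/5)*(-73) = -24309/5 ≈ -4861.8)
s*D = -24309/5*162 = -3938058/5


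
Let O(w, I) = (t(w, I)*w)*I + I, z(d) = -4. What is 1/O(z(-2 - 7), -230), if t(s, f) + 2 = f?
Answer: -1/213670 ≈ -4.6801e-6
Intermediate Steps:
t(s, f) = -2 + f
O(w, I) = I + I*w*(-2 + I) (O(w, I) = ((-2 + I)*w)*I + I = (w*(-2 + I))*I + I = I*w*(-2 + I) + I = I + I*w*(-2 + I))
1/O(z(-2 - 7), -230) = 1/(-230*(1 - 4*(-2 - 230))) = 1/(-230*(1 - 4*(-232))) = 1/(-230*(1 + 928)) = 1/(-230*929) = 1/(-213670) = -1/213670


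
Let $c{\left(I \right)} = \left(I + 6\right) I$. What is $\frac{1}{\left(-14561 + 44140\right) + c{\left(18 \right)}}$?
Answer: $\frac{1}{30011} \approx 3.3321 \cdot 10^{-5}$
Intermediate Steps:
$c{\left(I \right)} = I \left(6 + I\right)$ ($c{\left(I \right)} = \left(6 + I\right) I = I \left(6 + I\right)$)
$\frac{1}{\left(-14561 + 44140\right) + c{\left(18 \right)}} = \frac{1}{\left(-14561 + 44140\right) + 18 \left(6 + 18\right)} = \frac{1}{29579 + 18 \cdot 24} = \frac{1}{29579 + 432} = \frac{1}{30011}$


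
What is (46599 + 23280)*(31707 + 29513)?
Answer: 4277992380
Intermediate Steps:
(46599 + 23280)*(31707 + 29513) = 69879*61220 = 4277992380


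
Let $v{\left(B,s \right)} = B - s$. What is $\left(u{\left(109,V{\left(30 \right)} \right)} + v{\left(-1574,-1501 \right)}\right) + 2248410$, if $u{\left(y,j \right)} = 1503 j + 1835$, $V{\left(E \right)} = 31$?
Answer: $2296765$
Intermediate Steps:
$u{\left(y,j \right)} = 1835 + 1503 j$
$\left(u{\left(109,V{\left(30 \right)} \right)} + v{\left(-1574,-1501 \right)}\right) + 2248410 = \left(\left(1835 + 1503 \cdot 31\right) - 73\right) + 2248410 = \left(\left(1835 + 46593\right) + \left(-1574 + 1501\right)\right) + 2248410 = \left(48428 - 73\right) + 2248410 = 48355 + 2248410 = 2296765$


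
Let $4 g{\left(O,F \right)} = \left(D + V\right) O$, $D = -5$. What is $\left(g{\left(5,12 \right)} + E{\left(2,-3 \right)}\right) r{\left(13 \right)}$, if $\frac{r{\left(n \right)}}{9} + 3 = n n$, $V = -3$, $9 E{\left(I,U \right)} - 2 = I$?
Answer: $-14276$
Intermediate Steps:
$E{\left(I,U \right)} = \frac{2}{9} + \frac{I}{9}$
$g{\left(O,F \right)} = - 2 O$ ($g{\left(O,F \right)} = \frac{\left(-5 - 3\right) O}{4} = \frac{\left(-8\right) O}{4} = - 2 O$)
$r{\left(n \right)} = -27 + 9 n^{2}$ ($r{\left(n \right)} = -27 + 9 n n = -27 + 9 n^{2}$)
$\left(g{\left(5,12 \right)} + E{\left(2,-3 \right)}\right) r{\left(13 \right)} = \left(\left(-2\right) 5 + \left(\frac{2}{9} + \frac{1}{9} \cdot 2\right)\right) \left(-27 + 9 \cdot 13^{2}\right) = \left(-10 + \left(\frac{2}{9} + \frac{2}{9}\right)\right) \left(-27 + 9 \cdot 169\right) = \left(-10 + \frac{4}{9}\right) \left(-27 + 1521\right) = \left(- \frac{86}{9}\right) 1494 = -14276$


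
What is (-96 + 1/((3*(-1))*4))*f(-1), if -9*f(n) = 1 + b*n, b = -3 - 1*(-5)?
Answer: -1153/108 ≈ -10.676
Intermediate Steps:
b = 2 (b = -3 + 5 = 2)
f(n) = -1/9 - 2*n/9 (f(n) = -(1 + 2*n)/9 = -1/9 - 2*n/9)
(-96 + 1/((3*(-1))*4))*f(-1) = (-96 + 1/((3*(-1))*4))*(-1/9 - 2/9*(-1)) = (-96 + 1/(-3*4))*(-1/9 + 2/9) = (-96 + 1/(-12))*(1/9) = (-96 - 1/12)*(1/9) = -1153/12*1/9 = -1153/108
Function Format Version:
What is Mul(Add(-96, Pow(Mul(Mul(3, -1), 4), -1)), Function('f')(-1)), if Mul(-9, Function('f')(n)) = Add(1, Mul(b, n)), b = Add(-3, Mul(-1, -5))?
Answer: Rational(-1153, 108) ≈ -10.676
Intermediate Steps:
b = 2 (b = Add(-3, 5) = 2)
Function('f')(n) = Add(Rational(-1, 9), Mul(Rational(-2, 9), n)) (Function('f')(n) = Mul(Rational(-1, 9), Add(1, Mul(2, n))) = Add(Rational(-1, 9), Mul(Rational(-2, 9), n)))
Mul(Add(-96, Pow(Mul(Mul(3, -1), 4), -1)), Function('f')(-1)) = Mul(Add(-96, Pow(Mul(Mul(3, -1), 4), -1)), Add(Rational(-1, 9), Mul(Rational(-2, 9), -1))) = Mul(Add(-96, Pow(Mul(-3, 4), -1)), Add(Rational(-1, 9), Rational(2, 9))) = Mul(Add(-96, Pow(-12, -1)), Rational(1, 9)) = Mul(Add(-96, Rational(-1, 12)), Rational(1, 9)) = Mul(Rational(-1153, 12), Rational(1, 9)) = Rational(-1153, 108)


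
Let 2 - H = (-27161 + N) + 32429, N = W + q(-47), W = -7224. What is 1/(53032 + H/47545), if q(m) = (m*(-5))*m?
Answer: 47545/2521419443 ≈ 1.8856e-5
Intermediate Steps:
q(m) = -5*m**2 (q(m) = (-5*m)*m = -5*m**2)
N = -18269 (N = -7224 - 5*(-47)**2 = -7224 - 5*2209 = -7224 - 11045 = -18269)
H = 13003 (H = 2 - ((-27161 - 18269) + 32429) = 2 - (-45430 + 32429) = 2 - 1*(-13001) = 2 + 13001 = 13003)
1/(53032 + H/47545) = 1/(53032 + 13003/47545) = 1/(2521419443/47545) = 47545/2521419443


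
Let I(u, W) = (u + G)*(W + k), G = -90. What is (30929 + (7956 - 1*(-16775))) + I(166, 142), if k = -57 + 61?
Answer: 66756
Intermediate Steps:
k = 4
I(u, W) = (-90 + u)*(4 + W) (I(u, W) = (u - 90)*(W + 4) = (-90 + u)*(4 + W))
(30929 + (7956 - 1*(-16775))) + I(166, 142) = (30929 + (7956 - 1*(-16775))) + (-360 - 90*142 + 4*166 + 142*166) = (30929 + (7956 + 16775)) + (-360 - 12780 + 664 + 23572) = (30929 + 24731) + 11096 = 55660 + 11096 = 66756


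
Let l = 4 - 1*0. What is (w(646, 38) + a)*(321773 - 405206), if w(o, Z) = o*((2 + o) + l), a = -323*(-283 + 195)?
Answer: -37512811728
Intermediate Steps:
a = 28424 (a = -323*(-88) = 28424)
l = 4 (l = 4 + 0 = 4)
w(o, Z) = o*(6 + o) (w(o, Z) = o*((2 + o) + 4) = o*(6 + o))
(w(646, 38) + a)*(321773 - 405206) = (646*(6 + 646) + 28424)*(321773 - 405206) = (646*652 + 28424)*(-83433) = (421192 + 28424)*(-83433) = 449616*(-83433) = -37512811728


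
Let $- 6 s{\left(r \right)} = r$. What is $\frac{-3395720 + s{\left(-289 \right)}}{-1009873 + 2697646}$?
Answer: $- \frac{20374031}{10126638} \approx -2.0119$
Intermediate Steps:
$s{\left(r \right)} = - \frac{r}{6}$
$\frac{-3395720 + s{\left(-289 \right)}}{-1009873 + 2697646} = \frac{-3395720 - - \frac{289}{6}}{-1009873 + 2697646} = \frac{-3395720 + \frac{289}{6}}{1687773} = \left(- \frac{20374031}{6}\right) \frac{1}{1687773} = - \frac{20374031}{10126638}$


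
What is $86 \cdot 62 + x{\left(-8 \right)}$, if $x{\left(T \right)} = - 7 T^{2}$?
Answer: $4884$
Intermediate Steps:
$86 \cdot 62 + x{\left(-8 \right)} = 86 \cdot 62 - 7 \left(-8\right)^{2} = 5332 - 448 = 4884$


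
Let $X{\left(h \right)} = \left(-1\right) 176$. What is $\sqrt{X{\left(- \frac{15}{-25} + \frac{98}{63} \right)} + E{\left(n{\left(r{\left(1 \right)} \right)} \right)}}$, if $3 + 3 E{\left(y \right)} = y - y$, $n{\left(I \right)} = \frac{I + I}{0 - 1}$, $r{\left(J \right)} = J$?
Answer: $i \sqrt{177} \approx 13.304 i$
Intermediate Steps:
$n{\left(I \right)} = - 2 I$ ($n{\left(I \right)} = \frac{2 I}{-1} = 2 I \left(-1\right) = - 2 I$)
$X{\left(h \right)} = -176$
$E{\left(y \right)} = -1$ ($E{\left(y \right)} = -1 + \frac{y - y}{3} = -1 + \frac{1}{3} \cdot 0 = -1 + 0 = -1$)
$\sqrt{X{\left(- \frac{15}{-25} + \frac{98}{63} \right)} + E{\left(n{\left(r{\left(1 \right)} \right)} \right)}} = \sqrt{-176 - 1} = \sqrt{-177} = i \sqrt{177}$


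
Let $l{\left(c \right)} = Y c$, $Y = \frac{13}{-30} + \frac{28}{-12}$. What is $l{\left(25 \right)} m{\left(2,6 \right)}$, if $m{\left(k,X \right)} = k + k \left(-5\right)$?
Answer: $\frac{1660}{3} \approx 553.33$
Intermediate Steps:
$m{\left(k,X \right)} = - 4 k$ ($m{\left(k,X \right)} = k - 5 k = - 4 k$)
$Y = - \frac{83}{30}$ ($Y = 13 \left(- \frac{1}{30}\right) + 28 \left(- \frac{1}{12}\right) = - \frac{13}{30} - \frac{7}{3} = - \frac{83}{30} \approx -2.7667$)
$l{\left(c \right)} = - \frac{83 c}{30}$
$l{\left(25 \right)} m{\left(2,6 \right)} = \left(- \frac{83}{30}\right) 25 \left(\left(-4\right) 2\right) = \left(- \frac{415}{6}\right) \left(-8\right) = \frac{1660}{3}$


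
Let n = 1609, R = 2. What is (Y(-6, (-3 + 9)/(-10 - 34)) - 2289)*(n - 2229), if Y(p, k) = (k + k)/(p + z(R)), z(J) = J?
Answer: 15610515/11 ≈ 1.4191e+6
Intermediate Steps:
Y(p, k) = 2*k/(2 + p) (Y(p, k) = (k + k)/(p + 2) = (2*k)/(2 + p) = 2*k/(2 + p))
(Y(-6, (-3 + 9)/(-10 - 34)) - 2289)*(n - 2229) = (2*((-3 + 9)/(-10 - 34))/(2 - 6) - 2289)*(1609 - 2229) = (2*(6/(-44))/(-4) - 2289)*(-620) = (2*(6*(-1/44))*(-1/4) - 2289)*(-620) = (2*(-3/22)*(-1/4) - 2289)*(-620) = (3/44 - 2289)*(-620) = -100713/44*(-620) = 15610515/11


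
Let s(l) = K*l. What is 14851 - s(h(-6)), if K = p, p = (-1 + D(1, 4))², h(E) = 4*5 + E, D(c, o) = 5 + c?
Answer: 14501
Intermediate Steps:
h(E) = 20 + E
p = 25 (p = (-1 + (5 + 1))² = (-1 + 6)² = 5² = 25)
K = 25
s(l) = 25*l
14851 - s(h(-6)) = 14851 - 25*(20 - 6) = 14851 - 25*14 = 14851 - 1*350 = 14851 - 350 = 14501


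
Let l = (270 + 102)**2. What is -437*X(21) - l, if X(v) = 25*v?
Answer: -367809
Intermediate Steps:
l = 138384 (l = 372**2 = 138384)
-437*X(21) - l = -10925*21 - 1*138384 = -437*525 - 138384 = -229425 - 138384 = -367809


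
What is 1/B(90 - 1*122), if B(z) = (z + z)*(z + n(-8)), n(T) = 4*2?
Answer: 1/1536 ≈ 0.00065104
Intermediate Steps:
n(T) = 8
B(z) = 2*z*(8 + z) (B(z) = (z + z)*(z + 8) = (2*z)*(8 + z) = 2*z*(8 + z))
1/B(90 - 1*122) = 1/(2*(90 - 1*122)*(8 + (90 - 1*122))) = 1/(2*(90 - 122)*(8 + (90 - 122))) = 1/(2*(-32)*(8 - 32)) = 1/(2*(-32)*(-24)) = 1/1536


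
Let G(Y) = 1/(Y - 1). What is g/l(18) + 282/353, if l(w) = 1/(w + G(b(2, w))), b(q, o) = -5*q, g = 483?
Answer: 33591405/3883 ≈ 8650.9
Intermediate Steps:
G(Y) = 1/(-1 + Y)
l(w) = 1/(-1/11 + w) (l(w) = 1/(w + 1/(-1 - 5*2)) = 1/(w + 1/(-1 - 10)) = 1/(w + 1/(-11)) = 1/(w - 1/11) = 1/(-1/11 + w))
g/l(18) + 282/353 = 483/((11/(-1 + 11*18))) + 282/353 = 483/((11/(-1 + 198))) + 282*(1/353) = 483/((11/197)) + 282/353 = 483/((11*(1/197))) + 282/353 = 483/(11/197) + 282/353 = 483*(197/11) + 282/353 = 95151/11 + 282/353 = 33591405/3883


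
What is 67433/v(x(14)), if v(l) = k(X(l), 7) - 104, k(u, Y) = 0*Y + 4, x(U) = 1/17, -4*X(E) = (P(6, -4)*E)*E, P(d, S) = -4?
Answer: -67433/100 ≈ -674.33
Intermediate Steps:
X(E) = E² (X(E) = -(-4*E)*E/4 = -(-1)*E² = E²)
x(U) = 1/17
k(u, Y) = 4 (k(u, Y) = 0 + 4 = 4)
v(l) = -100 (v(l) = 4 - 104 = -100)
67433/v(x(14)) = 67433/(-100) = 67433*(-1/100) = -67433/100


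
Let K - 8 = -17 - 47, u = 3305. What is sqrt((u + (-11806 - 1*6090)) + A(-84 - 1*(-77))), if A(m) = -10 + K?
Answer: I*sqrt(14657) ≈ 121.07*I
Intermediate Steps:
K = -56 (K = 8 + (-17 - 47) = 8 - 64 = -56)
A(m) = -66 (A(m) = -10 - 56 = -66)
sqrt((u + (-11806 - 1*6090)) + A(-84 - 1*(-77))) = sqrt((3305 + (-11806 - 1*6090)) - 66) = sqrt((3305 + (-11806 - 6090)) - 66) = sqrt((3305 - 17896) - 66) = sqrt(-14591 - 66) = sqrt(-14657) = I*sqrt(14657)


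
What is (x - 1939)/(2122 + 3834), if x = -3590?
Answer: -5529/5956 ≈ -0.92831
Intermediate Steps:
(x - 1939)/(2122 + 3834) = (-3590 - 1939)/(2122 + 3834) = -5529/5956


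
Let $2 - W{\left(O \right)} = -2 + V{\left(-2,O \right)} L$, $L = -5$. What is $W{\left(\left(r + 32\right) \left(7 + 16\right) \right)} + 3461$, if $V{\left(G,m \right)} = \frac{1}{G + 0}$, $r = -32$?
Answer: $\frac{6925}{2} \approx 3462.5$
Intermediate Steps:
$V{\left(G,m \right)} = \frac{1}{G}$
$W{\left(O \right)} = \frac{3}{2}$ ($W{\left(O \right)} = 2 - \left(-2 + \frac{1}{-2} \left(-5\right)\right) = 2 - \left(-2 - - \frac{5}{2}\right) = 2 - \left(-2 + \frac{5}{2}\right) = 2 - \frac{1}{2} = \frac{3}{2}$)
$W{\left(\left(r + 32\right) \left(7 + 16\right) \right)} + 3461 = \frac{3}{2} + 3461 = \frac{6925}{2}$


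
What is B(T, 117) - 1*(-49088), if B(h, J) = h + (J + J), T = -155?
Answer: 49167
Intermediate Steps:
B(h, J) = h + 2*J
B(T, 117) - 1*(-49088) = (-155 + 2*117) - 1*(-49088) = (-155 + 234) + 49088 = 79 + 49088 = 49167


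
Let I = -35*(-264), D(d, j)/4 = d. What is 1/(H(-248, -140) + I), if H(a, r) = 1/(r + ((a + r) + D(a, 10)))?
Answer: 1520/14044799 ≈ 0.00010823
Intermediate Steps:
D(d, j) = 4*d
I = 9240
H(a, r) = 1/(2*r + 5*a) (H(a, r) = 1/(r + ((a + r) + 4*a)) = 1/(r + (r + 5*a)) = 1/(2*r + 5*a))
1/(H(-248, -140) + I) = 1/(1/(2*(-140) + 5*(-248)) + 9240) = 1/(1/(-280 - 1240) + 9240) = 1/(1/(-1520) + 9240) = 1/(-1/1520 + 9240) = 1/(14044799/1520) = 1520/14044799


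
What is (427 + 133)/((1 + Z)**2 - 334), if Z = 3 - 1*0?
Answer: -280/159 ≈ -1.7610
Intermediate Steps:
Z = 3 (Z = 3 + 0 = 3)
(427 + 133)/((1 + Z)**2 - 334) = (427 + 133)/((1 + 3)**2 - 334) = 560/(4**2 - 334) = 560/(16 - 334) = 560/(-318) = 560*(-1/318) = -280/159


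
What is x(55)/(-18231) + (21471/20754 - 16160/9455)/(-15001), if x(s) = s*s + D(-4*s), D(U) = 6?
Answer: -9438874163913/56788740825106 ≈ -0.16621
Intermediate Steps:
x(s) = 6 + s² (x(s) = s*s + 6 = s² + 6 = 6 + s²)
x(55)/(-18231) + (21471/20754 - 16160/9455)/(-15001) = (6 + 55²)/(-18231) + (21471/20754 - 16160/9455)/(-15001) = (6 + 3025)*(-1/18231) + (21471*(1/20754) - 16160*1/9455)*(-1/15001) = 3031*(-1/18231) + (7157/6918 - 3232/1891)*(-1/15001) = -3031/18231 - 8825089/13081938*(-1/15001) = -3031/18231 + 1260727/28034593134 = -9438874163913/56788740825106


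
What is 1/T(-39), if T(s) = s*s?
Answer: 1/1521 ≈ 0.00065746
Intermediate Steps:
T(s) = s²
1/T(-39) = 1/((-39)²) = 1/1521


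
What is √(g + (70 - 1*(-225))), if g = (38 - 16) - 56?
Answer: 3*√29 ≈ 16.155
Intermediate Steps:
g = -34 (g = 22 - 56 = -34)
√(g + (70 - 1*(-225))) = √(-34 + (70 - 1*(-225))) = √(-34 + (70 + 225)) = √(-34 + 295) = √261 = 3*√29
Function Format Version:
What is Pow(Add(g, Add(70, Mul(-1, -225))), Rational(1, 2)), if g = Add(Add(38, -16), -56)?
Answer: Mul(3, Pow(29, Rational(1, 2))) ≈ 16.155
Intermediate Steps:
g = -34 (g = Add(22, -56) = -34)
Pow(Add(g, Add(70, Mul(-1, -225))), Rational(1, 2)) = Pow(Add(-34, Add(70, Mul(-1, -225))), Rational(1, 2)) = Pow(Add(-34, Add(70, 225)), Rational(1, 2)) = Pow(Add(-34, 295), Rational(1, 2)) = Pow(261, Rational(1, 2)) = Mul(3, Pow(29, Rational(1, 2)))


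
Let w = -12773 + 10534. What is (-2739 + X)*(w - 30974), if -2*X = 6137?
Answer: 385768995/2 ≈ 1.9288e+8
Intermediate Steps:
X = -6137/2 (X = -½*6137 = -6137/2 ≈ -3068.5)
w = -2239
(-2739 + X)*(w - 30974) = (-2739 - 6137/2)*(-2239 - 30974) = -11615/2*(-33213) = 385768995/2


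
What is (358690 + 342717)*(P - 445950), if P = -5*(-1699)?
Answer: -306833999185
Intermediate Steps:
P = 8495
(358690 + 342717)*(P - 445950) = (358690 + 342717)*(8495 - 445950) = 701407*(-437455) = -306833999185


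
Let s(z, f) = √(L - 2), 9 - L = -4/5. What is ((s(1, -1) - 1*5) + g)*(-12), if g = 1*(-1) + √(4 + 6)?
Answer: 72 - 12*√10 - 12*√195/5 ≈ 0.53849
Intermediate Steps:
L = 49/5 (L = 9 - (-4)/5 = 9 - 1*(-⅘) = 9 + ⅘ = 49/5 ≈ 9.8000)
g = -1 + √10 ≈ 2.1623
s(z, f) = √195/5 (s(z, f) = √(49/5 - 2) = √(39/5) = √195/5)
((s(1, -1) - 1*5) + g)*(-12) = ((√195/5 - 1*5) + (-1 + √10))*(-12) = ((√195/5 - 5) + (-1 + √10))*(-12) = ((-5 + √195/5) + (-1 + √10))*(-12) = (-6 + √10 + √195/5)*(-12) = 72 - 12*√10 - 12*√195/5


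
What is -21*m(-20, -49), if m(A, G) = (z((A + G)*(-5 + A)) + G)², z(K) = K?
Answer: -58988496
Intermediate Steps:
m(A, G) = (G + (-5 + A)*(A + G))² (m(A, G) = ((A + G)*(-5 + A) + G)² = ((-5 + A)*(A + G) + G)² = (G + (-5 + A)*(A + G))²)
-21*m(-20, -49) = -21*((-20)² - 5*(-20) - 4*(-49) - 20*(-49))² = -21*(400 + 100 + 196 + 980)² = -21*1676² = -21*2808976 = -58988496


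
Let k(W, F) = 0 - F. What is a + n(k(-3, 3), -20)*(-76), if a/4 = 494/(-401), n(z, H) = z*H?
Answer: -1830536/401 ≈ -4564.9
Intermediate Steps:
k(W, F) = -F
n(z, H) = H*z
a = -1976/401 (a = 4*(494/(-401)) = 4*(494*(-1/401)) = 4*(-494/401) = -1976/401 ≈ -4.9277)
a + n(k(-3, 3), -20)*(-76) = -1976/401 - (-20)*3*(-76) = -1976/401 - 20*(-3)*(-76) = -1976/401 + 60*(-76) = -1976/401 - 4560 = -1830536/401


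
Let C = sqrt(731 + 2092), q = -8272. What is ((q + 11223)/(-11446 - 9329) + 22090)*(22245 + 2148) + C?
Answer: 3731452492669/6925 + sqrt(2823) ≈ 5.3884e+8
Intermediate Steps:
C = sqrt(2823) ≈ 53.132
((q + 11223)/(-11446 - 9329) + 22090)*(22245 + 2148) + C = ((-8272 + 11223)/(-11446 - 9329) + 22090)*(22245 + 2148) + sqrt(2823) = (2951/(-20775) + 22090)*24393 + sqrt(2823) = (2951*(-1/20775) + 22090)*24393 + sqrt(2823) = (-2951/20775 + 22090)*24393 + sqrt(2823) = (458916799/20775)*24393 + sqrt(2823) = 3731452492669/6925 + sqrt(2823)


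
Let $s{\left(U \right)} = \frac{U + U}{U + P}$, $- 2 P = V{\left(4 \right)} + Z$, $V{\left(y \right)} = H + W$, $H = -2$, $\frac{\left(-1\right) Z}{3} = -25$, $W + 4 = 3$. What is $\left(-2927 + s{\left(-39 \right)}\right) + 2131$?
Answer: $- \frac{19874}{25} \approx -794.96$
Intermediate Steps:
$W = -1$ ($W = -4 + 3 = -1$)
$Z = 75$ ($Z = \left(-3\right) \left(-25\right) = 75$)
$V{\left(y \right)} = -3$ ($V{\left(y \right)} = -2 - 1 = -3$)
$P = -36$ ($P = - \frac{-3 + 75}{2} = \left(- \frac{1}{2}\right) 72 = -36$)
$s{\left(U \right)} = \frac{2 U}{-36 + U}$ ($s{\left(U \right)} = \frac{U + U}{U - 36} = \frac{2 U}{-36 + U}$)
$\left(-2927 + s{\left(-39 \right)}\right) + 2131 = \left(-2927 + 2 \left(-39\right) \frac{1}{-36 - 39}\right) + 2131 = \left(-2927 + 2 \left(-39\right) \frac{1}{-75}\right) + 2131 = \left(-2927 + 2 \left(-39\right) \left(- \frac{1}{75}\right)\right) + 2131 = \left(-2927 + \frac{26}{25}\right) + 2131 = - \frac{73149}{25} + 2131 = - \frac{19874}{25}$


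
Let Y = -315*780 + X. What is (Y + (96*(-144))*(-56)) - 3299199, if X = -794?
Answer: -2771549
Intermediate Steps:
Y = -246494 (Y = -315*780 - 794 = -245700 - 794 = -246494)
(Y + (96*(-144))*(-56)) - 3299199 = (-246494 + (96*(-144))*(-56)) - 3299199 = (-246494 - 13824*(-56)) - 3299199 = (-246494 + 774144) - 3299199 = 527650 - 3299199 = -2771549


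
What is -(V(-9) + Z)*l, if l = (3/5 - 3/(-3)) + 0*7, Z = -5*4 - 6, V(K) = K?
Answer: 56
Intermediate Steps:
Z = -26 (Z = -20 - 6 = -26)
l = 8/5 (l = (3*(⅕) - 3*(-⅓)) + 0 = (⅗ + 1) + 0 = 8/5 + 0 = 8/5 ≈ 1.6000)
-(V(-9) + Z)*l = -(-9 - 26)*8/5 = -(-35)*8/5 = -1*(-56) = 56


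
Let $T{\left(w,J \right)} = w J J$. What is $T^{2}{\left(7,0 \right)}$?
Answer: $0$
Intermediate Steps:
$T{\left(w,J \right)} = w J^{2}$ ($T{\left(w,J \right)} = J w J = w J^{2}$)
$T^{2}{\left(7,0 \right)} = \left(7 \cdot 0^{2}\right)^{2} = \left(7 \cdot 0\right)^{2} = 0^{2} = 0$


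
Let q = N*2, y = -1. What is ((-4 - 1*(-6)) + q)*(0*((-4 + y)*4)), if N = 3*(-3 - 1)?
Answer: 0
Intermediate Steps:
N = -12 (N = 3*(-4) = -12)
q = -24 (q = -12*2 = -24)
((-4 - 1*(-6)) + q)*(0*((-4 + y)*4)) = ((-4 - 1*(-6)) - 24)*(0*((-4 - 1)*4)) = ((-4 + 6) - 24)*(0*(-5*4)) = (2 - 24)*(0*(-20)) = -22*0 = 0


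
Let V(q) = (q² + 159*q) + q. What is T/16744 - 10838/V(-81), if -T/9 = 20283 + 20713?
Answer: -544882291/26786214 ≈ -20.342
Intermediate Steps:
T = -368964 (T = -9*(20283 + 20713) = -9*40996 = -368964)
V(q) = q² + 160*q
T/16744 - 10838/V(-81) = -368964/16744 - 10838*(-1/(81*(160 - 81))) = -368964*1/16744 - 10838/((-81*79)) = -92241/4186 - 10838/(-6399) = -92241/4186 - 10838*(-1/6399) = -92241/4186 + 10838/6399 = -544882291/26786214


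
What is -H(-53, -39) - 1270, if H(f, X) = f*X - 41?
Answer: -3296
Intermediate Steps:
H(f, X) = -41 + X*f (H(f, X) = X*f - 41 = -41 + X*f)
-H(-53, -39) - 1270 = -(-41 - 39*(-53)) - 1270 = -(-41 + 2067) - 1270 = -1*2026 - 1270 = -2026 - 1270 = -3296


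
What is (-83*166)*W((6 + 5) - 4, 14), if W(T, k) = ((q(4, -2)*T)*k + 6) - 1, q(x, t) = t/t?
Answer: -1419134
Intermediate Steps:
q(x, t) = 1
W(T, k) = 5 + T*k (W(T, k) = ((1*T)*k + 6) - 1 = (T*k + 6) - 1 = (6 + T*k) - 1 = 5 + T*k)
(-83*166)*W((6 + 5) - 4, 14) = (-83*166)*(5 + ((6 + 5) - 4)*14) = -13778*(5 + (11 - 4)*14) = -13778*(5 + 7*14) = -13778*(5 + 98) = -13778*103 = -1419134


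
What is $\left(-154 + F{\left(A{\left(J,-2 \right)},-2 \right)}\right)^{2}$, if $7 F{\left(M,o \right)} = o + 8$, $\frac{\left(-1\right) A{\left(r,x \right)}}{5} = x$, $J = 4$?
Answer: $\frac{1149184}{49} \approx 23453.0$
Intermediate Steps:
$A{\left(r,x \right)} = - 5 x$
$F{\left(M,o \right)} = \frac{8}{7} + \frac{o}{7}$ ($F{\left(M,o \right)} = \frac{o + 8}{7} = \frac{8 + o}{7} = \frac{8}{7} + \frac{o}{7}$)
$\left(-154 + F{\left(A{\left(J,-2 \right)},-2 \right)}\right)^{2} = \left(-154 + \left(\frac{8}{7} + \frac{1}{7} \left(-2\right)\right)\right)^{2} = \left(-154 + \left(\frac{8}{7} - \frac{2}{7}\right)\right)^{2} = \left(-154 + \frac{6}{7}\right)^{2} = \left(- \frac{1072}{7}\right)^{2} = \frac{1149184}{49}$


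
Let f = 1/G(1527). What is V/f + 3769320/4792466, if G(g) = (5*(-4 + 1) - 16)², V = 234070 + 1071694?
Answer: 3006887112203192/2396233 ≈ 1.2548e+9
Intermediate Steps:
V = 1305764
G(g) = 961 (G(g) = (5*(-3) - 16)² = (-15 - 16)² = (-31)² = 961)
f = 1/961 ≈ 0.0010406
V/f + 3769320/4792466 = 1305764/(1/961) + 3769320/4792466 = 1305764*961 + 3769320*(1/4792466) = 1254839204 + 1884660/2396233 = 3006887112203192/2396233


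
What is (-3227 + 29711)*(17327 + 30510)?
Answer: 1266915108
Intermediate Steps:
(-3227 + 29711)*(17327 + 30510) = 26484*47837 = 1266915108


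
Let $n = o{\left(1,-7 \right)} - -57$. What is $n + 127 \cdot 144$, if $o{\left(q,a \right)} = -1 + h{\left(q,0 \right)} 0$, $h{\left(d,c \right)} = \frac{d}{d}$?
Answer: $18344$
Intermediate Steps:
$h{\left(d,c \right)} = 1$
$o{\left(q,a \right)} = -1$ ($o{\left(q,a \right)} = -1 + 1 \cdot 0 = -1 + 0 = -1$)
$n = 56$ ($n = -1 - -57 = -1 + 57 = 56$)
$n + 127 \cdot 144 = 56 + 127 \cdot 144 = 56 + 18288 = 18344$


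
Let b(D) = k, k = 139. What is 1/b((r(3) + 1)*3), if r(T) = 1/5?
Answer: 1/139 ≈ 0.0071942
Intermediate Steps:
r(T) = ⅕
b(D) = 139
1/b((r(3) + 1)*3) = 1/139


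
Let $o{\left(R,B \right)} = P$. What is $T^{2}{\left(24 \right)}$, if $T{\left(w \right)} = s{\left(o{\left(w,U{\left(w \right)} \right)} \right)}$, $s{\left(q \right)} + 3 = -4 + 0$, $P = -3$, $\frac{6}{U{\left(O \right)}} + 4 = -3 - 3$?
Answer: $49$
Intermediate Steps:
$U{\left(O \right)} = - \frac{3}{5}$ ($U{\left(O \right)} = \frac{6}{-4 - 6} = \frac{6}{-10} = 6 \left(- \frac{1}{10}\right) = - \frac{3}{5}$)
$o{\left(R,B \right)} = -3$
$s{\left(q \right)} = -7$ ($s{\left(q \right)} = -3 + \left(-4 + 0\right) = -3 - 4 = -7$)
$T{\left(w \right)} = -7$
$T^{2}{\left(24 \right)} = \left(-7\right)^{2} = 49$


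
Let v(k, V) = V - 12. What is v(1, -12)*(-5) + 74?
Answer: 194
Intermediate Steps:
v(k, V) = -12 + V
v(1, -12)*(-5) + 74 = (-12 - 12)*(-5) + 74 = -24*(-5) + 74 = 120 + 74 = 194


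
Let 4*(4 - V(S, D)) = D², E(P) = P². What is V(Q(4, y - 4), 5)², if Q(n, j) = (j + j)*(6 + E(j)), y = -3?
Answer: 81/16 ≈ 5.0625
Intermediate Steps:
Q(n, j) = 2*j*(6 + j²) (Q(n, j) = (j + j)*(6 + j²) = (2*j)*(6 + j²) = 2*j*(6 + j²))
V(S, D) = 4 - D²/4
V(Q(4, y - 4), 5)² = (4 - ¼*5²)² = (4 - ¼*25)² = (4 - 25/4)² = (-9/4)² = 81/16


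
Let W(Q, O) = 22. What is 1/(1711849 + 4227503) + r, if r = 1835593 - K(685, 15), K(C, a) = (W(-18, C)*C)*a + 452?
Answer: 9556957849033/5939352 ≈ 1.6091e+6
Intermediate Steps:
K(C, a) = 452 + 22*C*a (K(C, a) = (22*C)*a + 452 = 22*C*a + 452 = 452 + 22*C*a)
r = 1609091 (r = 1835593 - (452 + 22*685*15) = 1835593 - (452 + 226050) = 1835593 - 1*226502 = 1835593 - 226502 = 1609091)
1/(1711849 + 4227503) + r = 1/(1711849 + 4227503) + 1609091 = 1/5939352 + 1609091 = 9556957849033/5939352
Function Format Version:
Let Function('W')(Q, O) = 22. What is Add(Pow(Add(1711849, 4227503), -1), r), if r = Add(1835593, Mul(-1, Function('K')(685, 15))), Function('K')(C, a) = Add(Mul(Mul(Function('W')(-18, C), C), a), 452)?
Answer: Rational(9556957849033, 5939352) ≈ 1.6091e+6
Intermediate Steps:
Function('K')(C, a) = Add(452, Mul(22, C, a)) (Function('K')(C, a) = Add(Mul(Mul(22, C), a), 452) = Add(Mul(22, C, a), 452) = Add(452, Mul(22, C, a)))
r = 1609091 (r = Add(1835593, Mul(-1, Add(452, Mul(22, 685, 15)))) = Add(1835593, Mul(-1, Add(452, 226050))) = Add(1835593, Mul(-1, 226502)) = Add(1835593, -226502) = 1609091)
Add(Pow(Add(1711849, 4227503), -1), r) = Add(Pow(Add(1711849, 4227503), -1), 1609091) = Add(Pow(5939352, -1), 1609091) = Add(Rational(1, 5939352), 1609091) = Rational(9556957849033, 5939352)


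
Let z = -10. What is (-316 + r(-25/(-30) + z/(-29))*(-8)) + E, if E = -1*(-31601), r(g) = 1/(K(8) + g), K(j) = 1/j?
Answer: 28369927/907 ≈ 31279.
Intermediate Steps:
r(g) = 1/(⅛ + g) (r(g) = 1/(1/8 + g) = 1/(⅛ + g))
E = 31601
(-316 + r(-25/(-30) + z/(-29))*(-8)) + E = (-316 + (8/(1 + 8*(-25/(-30) - 10/(-29))))*(-8)) + 31601 = (-316 + (8/(1 + 8*(-25*(-1/30) - 10*(-1/29))))*(-8)) + 31601 = (-316 + (8/(1 + 8*(⅚ + 10/29)))*(-8)) + 31601 = (-316 + (8/(1 + 8*(205/174)))*(-8)) + 31601 = (-316 + (8/(1 + 820/87))*(-8)) + 31601 = (-316 + (8/(907/87))*(-8)) + 31601 = (-316 + (8*(87/907))*(-8)) + 31601 = (-316 + (696/907)*(-8)) + 31601 = (-316 - 5568/907) + 31601 = -292180/907 + 31601 = 28369927/907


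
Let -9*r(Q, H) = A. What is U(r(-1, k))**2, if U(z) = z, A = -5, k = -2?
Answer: 25/81 ≈ 0.30864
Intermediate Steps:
r(Q, H) = 5/9 (r(Q, H) = -1/9*(-5) = 5/9)
U(r(-1, k))**2 = (5/9)**2 = 25/81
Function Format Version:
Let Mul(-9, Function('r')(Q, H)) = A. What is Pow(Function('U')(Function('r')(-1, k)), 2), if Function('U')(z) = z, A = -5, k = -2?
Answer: Rational(25, 81) ≈ 0.30864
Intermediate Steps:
Function('r')(Q, H) = Rational(5, 9) (Function('r')(Q, H) = Mul(Rational(-1, 9), -5) = Rational(5, 9))
Pow(Function('U')(Function('r')(-1, k)), 2) = Pow(Rational(5, 9), 2) = Rational(25, 81)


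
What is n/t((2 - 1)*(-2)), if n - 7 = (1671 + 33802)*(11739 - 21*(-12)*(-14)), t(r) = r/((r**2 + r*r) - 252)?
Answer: 35534794820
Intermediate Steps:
t(r) = r/(-252 + 2*r**2) (t(r) = r/((r**2 + r**2) - 252) = r/(2*r**2 - 252) = r/(-252 + 2*r**2))
n = 291268810 (n = 7 + (1671 + 33802)*(11739 - 21*(-12)*(-14)) = 7 + 35473*(11739 + 252*(-14)) = 7 + 35473*(11739 - 3528) = 7 + 35473*8211 = 7 + 291268803 = 291268810)
n/t((2 - 1)*(-2)) = 291268810/((((2 - 1)*(-2))/(2*(-126 + ((2 - 1)*(-2))**2)))) = 291268810/(((1*(-2))/(2*(-126 + (1*(-2))**2)))) = 291268810/(((1/2)*(-2)/(-126 + (-2)**2))) = 291268810/(((1/2)*(-2)/(-126 + 4))) = 291268810/(((1/2)*(-2)/(-122))) = 291268810/(((1/2)*(-2)*(-1/122))) = 291268810/(1/122) = 291268810*122 = 35534794820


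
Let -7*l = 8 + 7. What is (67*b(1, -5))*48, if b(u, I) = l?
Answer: -48240/7 ≈ -6891.4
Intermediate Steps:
l = -15/7 (l = -(8 + 7)/7 = -⅐*15 = -15/7 ≈ -2.1429)
b(u, I) = -15/7
(67*b(1, -5))*48 = (67*(-15/7))*48 = -1005/7*48 = -48240/7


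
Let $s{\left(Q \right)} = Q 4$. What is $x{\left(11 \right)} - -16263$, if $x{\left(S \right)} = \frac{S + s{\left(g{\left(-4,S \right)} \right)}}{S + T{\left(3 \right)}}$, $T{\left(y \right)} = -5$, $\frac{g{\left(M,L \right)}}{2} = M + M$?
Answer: $\frac{97525}{6} \approx 16254.0$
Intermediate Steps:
$g{\left(M,L \right)} = 4 M$ ($g{\left(M,L \right)} = 2 \left(M + M\right) = 2 \cdot 2 M = 4 M$)
$s{\left(Q \right)} = 4 Q$
$x{\left(S \right)} = \frac{-64 + S}{-5 + S}$ ($x{\left(S \right)} = \frac{S + 4 \cdot 4 \left(-4\right)}{S - 5} = \frac{S + 4 \left(-16\right)}{-5 + S} = \frac{S - 64}{-5 + S} = \frac{-64 + S}{-5 + S}$)
$x{\left(11 \right)} - -16263 = \frac{-64 + 11}{-5 + 11} - -16263 = \frac{1}{6} \left(-53\right) + 16263 = - \frac{53}{6} + 16263 = \frac{97525}{6}$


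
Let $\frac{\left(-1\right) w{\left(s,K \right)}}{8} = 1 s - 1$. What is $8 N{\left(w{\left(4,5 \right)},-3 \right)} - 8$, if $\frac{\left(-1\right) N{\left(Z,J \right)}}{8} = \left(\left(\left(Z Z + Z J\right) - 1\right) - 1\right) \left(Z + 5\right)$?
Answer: $785528$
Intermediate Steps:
$w{\left(s,K \right)} = 8 - 8 s$ ($w{\left(s,K \right)} = - 8 \left(1 s - 1\right) = - 8 \left(s - 1\right) = - 8 \left(-1 + s\right) = 8 - 8 s$)
$N{\left(Z,J \right)} = - 8 \left(5 + Z\right) \left(-2 + Z^{2} + J Z\right)$ ($N{\left(Z,J \right)} = - 8 \left(\left(\left(Z Z + Z J\right) - 1\right) - 1\right) \left(Z + 5\right) = - 8 \left(\left(\left(Z^{2} + J Z\right) - 1\right) - 1\right) \left(5 + Z\right) = - 8 \left(\left(-1 + Z^{2} + J Z\right) - 1\right) \left(5 + Z\right) = - 8 \left(-2 + Z^{2} + J Z\right) \left(5 + Z\right) = - 8 \left(5 + Z\right) \left(-2 + Z^{2} + J Z\right)$)
$8 N{\left(w{\left(4,5 \right)},-3 \right)} - 8 = 8 \left(80 - 40 \left(8 - 32\right)^{2} - 8 \left(8 - 32\right)^{3} + 16 \left(8 - 32\right) - - 120 \left(8 - 32\right) - - 24 \left(8 - 32\right)^{2}\right) - 8 = 8 \left(80 - 40 \left(-24\right)^{2} - 8 \left(-24\right)^{3} + 16 \left(-24\right) - \left(-120\right) \left(-24\right) - - 24 \left(-24\right)^{2}\right) - 8 = 8 \left(80 - 23040 - -110592 - 384 - 2880 - \left(-24\right) 576\right) - 8 = 8 \left(80 - 23040 + 110592 - 384 - 2880 + 13824\right) - 8 = 8 \cdot 98192 - 8 = 785536 - 8 = 785528$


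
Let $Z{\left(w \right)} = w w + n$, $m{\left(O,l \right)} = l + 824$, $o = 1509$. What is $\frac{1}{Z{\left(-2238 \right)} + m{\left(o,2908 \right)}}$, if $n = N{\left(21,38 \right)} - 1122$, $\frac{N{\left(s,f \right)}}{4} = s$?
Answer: $\frac{1}{5011338} \approx 1.9955 \cdot 10^{-7}$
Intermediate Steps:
$N{\left(s,f \right)} = 4 s$
$n = -1038$ ($n = 4 \cdot 21 - 1122 = 84 - 1122 = -1038$)
$m{\left(O,l \right)} = 824 + l$
$Z{\left(w \right)} = -1038 + w^{2}$ ($Z{\left(w \right)} = w w - 1038 = w^{2} - 1038 = -1038 + w^{2}$)
$\frac{1}{Z{\left(-2238 \right)} + m{\left(o,2908 \right)}} = \frac{1}{\left(-1038 + \left(-2238\right)^{2}\right) + \left(824 + 2908\right)} = \frac{1}{\left(-1038 + 5008644\right) + 3732} = \frac{1}{5007606 + 3732} = \frac{1}{5011338}$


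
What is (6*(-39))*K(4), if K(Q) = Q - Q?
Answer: 0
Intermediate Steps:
K(Q) = 0
(6*(-39))*K(4) = (6*(-39))*0 = -234*0 = 0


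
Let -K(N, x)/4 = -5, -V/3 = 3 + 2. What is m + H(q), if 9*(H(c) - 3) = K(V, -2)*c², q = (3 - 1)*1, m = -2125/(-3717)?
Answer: 46316/3717 ≈ 12.461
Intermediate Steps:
V = -15 (V = -3*(3 + 2) = -3*5 = -15)
K(N, x) = 20 (K(N, x) = -4*(-5) = 20)
m = 2125/3717 (m = -2125*(-1/3717) = 2125/3717 ≈ 0.57170)
q = 2 (q = 2*1 = 2)
H(c) = 3 + 20*c²/9 (H(c) = 3 + (20*c²)/9 = 3 + 20*c²/9)
m + H(q) = 2125/3717 + (3 + (20/9)*2²) = 2125/3717 + (3 + (20/9)*4) = 2125/3717 + (3 + 80/9) = 2125/3717 + 107/9 = 46316/3717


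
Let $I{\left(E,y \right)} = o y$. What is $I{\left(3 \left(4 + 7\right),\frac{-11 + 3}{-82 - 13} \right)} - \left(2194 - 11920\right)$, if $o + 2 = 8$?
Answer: $\frac{924018}{95} \approx 9726.5$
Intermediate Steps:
$o = 6$ ($o = -2 + 8 = 6$)
$I{\left(E,y \right)} = 6 y$
$I{\left(3 \left(4 + 7\right),\frac{-11 + 3}{-82 - 13} \right)} - \left(2194 - 11920\right) = 6 \frac{-11 + 3}{-82 - 13} - \left(2194 - 11920\right) = 6 \left(- \frac{8}{-95}\right) - \left(2194 - 11920\right) = 6 \left(\left(-8\right) \left(- \frac{1}{95}\right)\right) - -9726 = 6 \cdot \frac{8}{95} + 9726 = \frac{48}{95} + 9726 = \frac{924018}{95}$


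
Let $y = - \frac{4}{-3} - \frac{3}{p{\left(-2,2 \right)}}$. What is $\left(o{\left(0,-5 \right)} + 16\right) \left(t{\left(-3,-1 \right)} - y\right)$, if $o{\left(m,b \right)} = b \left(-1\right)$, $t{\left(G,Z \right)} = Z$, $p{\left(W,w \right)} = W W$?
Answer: $- \frac{133}{4} \approx -33.25$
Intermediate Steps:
$p{\left(W,w \right)} = W^{2}$
$y = \frac{7}{12}$ ($y = - \frac{4}{-3} - \frac{3}{\left(-2\right)^{2}} = \left(-4\right) \left(- \frac{1}{3}\right) - \frac{3}{4} = \frac{4}{3} - \frac{3}{4} = \frac{7}{12} \approx 0.58333$)
$o{\left(m,b \right)} = - b$
$\left(o{\left(0,-5 \right)} + 16\right) \left(t{\left(-3,-1 \right)} - y\right) = \left(\left(-1\right) \left(-5\right) + 16\right) \left(-1 - \frac{7}{12}\right) = \left(5 + 16\right) \left(-1 - \frac{7}{12}\right) = 21 \left(- \frac{19}{12}\right) = - \frac{133}{4}$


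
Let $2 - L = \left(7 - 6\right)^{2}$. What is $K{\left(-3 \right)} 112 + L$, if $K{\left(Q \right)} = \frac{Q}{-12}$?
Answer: $29$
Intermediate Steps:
$K{\left(Q \right)} = - \frac{Q}{12}$ ($K{\left(Q \right)} = Q \left(- \frac{1}{12}\right) = - \frac{Q}{12}$)
$L = 1$ ($L = 2 - \left(7 - 6\right)^{2} = 2 - 1^{2} = 2 - 1 = 1$)
$K{\left(-3 \right)} 112 + L = \left(- \frac{1}{12}\right) \left(-3\right) 112 + 1 = \frac{1}{4} \cdot 112 + 1 = 28 + 1 = 29$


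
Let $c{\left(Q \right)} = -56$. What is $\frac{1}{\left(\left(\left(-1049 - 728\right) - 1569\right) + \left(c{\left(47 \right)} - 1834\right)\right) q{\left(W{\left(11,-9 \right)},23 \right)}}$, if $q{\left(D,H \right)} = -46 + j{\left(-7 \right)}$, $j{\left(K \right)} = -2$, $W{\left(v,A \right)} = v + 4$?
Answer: $\frac{1}{251328} \approx 3.9789 \cdot 10^{-6}$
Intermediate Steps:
$W{\left(v,A \right)} = 4 + v$
$q{\left(D,H \right)} = -48$ ($q{\left(D,H \right)} = -46 - 2 = -48$)
$\frac{1}{\left(\left(\left(-1049 - 728\right) - 1569\right) + \left(c{\left(47 \right)} - 1834\right)\right) q{\left(W{\left(11,-9 \right)},23 \right)}} = \frac{1}{\left(\left(\left(-1049 - 728\right) - 1569\right) - 1890\right) \left(-48\right)} = \frac{1}{\left(-1777 - 1569\right) - 1890} \left(- \frac{1}{48}\right) = \frac{1}{-3346 - 1890} \left(- \frac{1}{48}\right) = \frac{1}{-5236} \left(- \frac{1}{48}\right) = \left(- \frac{1}{5236}\right) \left(- \frac{1}{48}\right) = \frac{1}{251328}$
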